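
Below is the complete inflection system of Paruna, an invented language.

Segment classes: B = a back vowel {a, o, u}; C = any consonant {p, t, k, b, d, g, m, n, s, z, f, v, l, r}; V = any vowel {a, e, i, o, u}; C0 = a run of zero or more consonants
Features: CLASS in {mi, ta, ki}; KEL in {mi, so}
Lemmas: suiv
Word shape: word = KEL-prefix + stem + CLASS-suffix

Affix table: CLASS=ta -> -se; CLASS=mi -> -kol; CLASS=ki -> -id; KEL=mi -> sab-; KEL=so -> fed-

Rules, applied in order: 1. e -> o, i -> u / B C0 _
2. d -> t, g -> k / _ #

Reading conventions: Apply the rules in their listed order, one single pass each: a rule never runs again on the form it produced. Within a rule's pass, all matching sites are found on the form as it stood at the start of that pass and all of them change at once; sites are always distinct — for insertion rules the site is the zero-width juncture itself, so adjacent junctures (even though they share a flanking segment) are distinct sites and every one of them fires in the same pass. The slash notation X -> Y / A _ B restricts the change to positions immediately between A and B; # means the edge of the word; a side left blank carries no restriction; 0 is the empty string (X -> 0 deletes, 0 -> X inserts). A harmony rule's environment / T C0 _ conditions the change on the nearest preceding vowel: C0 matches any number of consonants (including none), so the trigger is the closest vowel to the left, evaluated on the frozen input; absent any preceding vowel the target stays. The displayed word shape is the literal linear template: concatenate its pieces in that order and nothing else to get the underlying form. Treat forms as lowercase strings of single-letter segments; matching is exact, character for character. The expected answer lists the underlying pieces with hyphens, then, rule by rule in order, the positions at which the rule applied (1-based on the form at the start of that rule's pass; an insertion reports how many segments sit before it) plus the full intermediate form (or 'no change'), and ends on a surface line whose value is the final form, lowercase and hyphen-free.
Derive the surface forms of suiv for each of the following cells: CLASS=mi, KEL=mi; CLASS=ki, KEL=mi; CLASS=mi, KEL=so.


cell CLASS=mi, KEL=mi:
underlying: sab-suiv-kol
1. e -> o, i -> u / B C0 _: fires at position(s) 6: sabsuuvkol
2. d -> t, g -> k / _ #: no change
surface: sabsuuvkol

cell CLASS=ki, KEL=mi:
underlying: sab-suiv-id
1. e -> o, i -> u / B C0 _: fires at position(s) 6: sabsuuvid
2. d -> t, g -> k / _ #: fires at position(s) 9: sabsuuvit
surface: sabsuuvit

cell CLASS=mi, KEL=so:
underlying: fed-suiv-kol
1. e -> o, i -> u / B C0 _: fires at position(s) 6: fedsuuvkol
2. d -> t, g -> k / _ #: no change
surface: fedsuuvkol


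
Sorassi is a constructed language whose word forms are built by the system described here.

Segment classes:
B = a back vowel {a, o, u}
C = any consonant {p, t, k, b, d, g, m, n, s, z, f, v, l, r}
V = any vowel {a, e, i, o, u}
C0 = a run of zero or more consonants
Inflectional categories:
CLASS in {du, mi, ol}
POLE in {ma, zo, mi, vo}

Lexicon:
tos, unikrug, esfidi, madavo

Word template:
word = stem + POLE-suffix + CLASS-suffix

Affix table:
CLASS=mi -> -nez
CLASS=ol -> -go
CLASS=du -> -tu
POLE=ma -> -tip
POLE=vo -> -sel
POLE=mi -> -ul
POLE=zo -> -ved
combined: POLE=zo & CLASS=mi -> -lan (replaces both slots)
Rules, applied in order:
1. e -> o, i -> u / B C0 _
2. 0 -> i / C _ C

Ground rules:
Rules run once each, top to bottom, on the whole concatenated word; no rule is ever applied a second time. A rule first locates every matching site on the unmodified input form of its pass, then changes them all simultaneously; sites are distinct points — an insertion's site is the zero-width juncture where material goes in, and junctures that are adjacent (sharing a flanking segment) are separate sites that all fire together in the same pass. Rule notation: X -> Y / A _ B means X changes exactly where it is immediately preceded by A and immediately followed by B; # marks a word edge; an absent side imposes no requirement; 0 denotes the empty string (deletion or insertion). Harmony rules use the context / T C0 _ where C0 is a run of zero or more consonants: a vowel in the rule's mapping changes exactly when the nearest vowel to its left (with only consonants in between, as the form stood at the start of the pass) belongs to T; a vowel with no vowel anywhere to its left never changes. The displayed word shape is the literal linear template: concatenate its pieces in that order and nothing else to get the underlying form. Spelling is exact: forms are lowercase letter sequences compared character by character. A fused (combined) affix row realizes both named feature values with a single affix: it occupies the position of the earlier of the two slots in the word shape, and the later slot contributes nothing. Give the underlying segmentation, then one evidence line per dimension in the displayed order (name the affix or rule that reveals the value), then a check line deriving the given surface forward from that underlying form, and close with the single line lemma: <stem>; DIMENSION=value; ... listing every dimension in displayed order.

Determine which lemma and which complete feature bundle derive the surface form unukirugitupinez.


underlying: unikrug-tip-nez
CLASS=mi - signalled by the affix -nez
POLE=ma - signalled by the affix -tip
check: unikrugtipnez -> unukrugtupnez -> unukirugitupinez
lemma: unikrug; CLASS=mi; POLE=ma


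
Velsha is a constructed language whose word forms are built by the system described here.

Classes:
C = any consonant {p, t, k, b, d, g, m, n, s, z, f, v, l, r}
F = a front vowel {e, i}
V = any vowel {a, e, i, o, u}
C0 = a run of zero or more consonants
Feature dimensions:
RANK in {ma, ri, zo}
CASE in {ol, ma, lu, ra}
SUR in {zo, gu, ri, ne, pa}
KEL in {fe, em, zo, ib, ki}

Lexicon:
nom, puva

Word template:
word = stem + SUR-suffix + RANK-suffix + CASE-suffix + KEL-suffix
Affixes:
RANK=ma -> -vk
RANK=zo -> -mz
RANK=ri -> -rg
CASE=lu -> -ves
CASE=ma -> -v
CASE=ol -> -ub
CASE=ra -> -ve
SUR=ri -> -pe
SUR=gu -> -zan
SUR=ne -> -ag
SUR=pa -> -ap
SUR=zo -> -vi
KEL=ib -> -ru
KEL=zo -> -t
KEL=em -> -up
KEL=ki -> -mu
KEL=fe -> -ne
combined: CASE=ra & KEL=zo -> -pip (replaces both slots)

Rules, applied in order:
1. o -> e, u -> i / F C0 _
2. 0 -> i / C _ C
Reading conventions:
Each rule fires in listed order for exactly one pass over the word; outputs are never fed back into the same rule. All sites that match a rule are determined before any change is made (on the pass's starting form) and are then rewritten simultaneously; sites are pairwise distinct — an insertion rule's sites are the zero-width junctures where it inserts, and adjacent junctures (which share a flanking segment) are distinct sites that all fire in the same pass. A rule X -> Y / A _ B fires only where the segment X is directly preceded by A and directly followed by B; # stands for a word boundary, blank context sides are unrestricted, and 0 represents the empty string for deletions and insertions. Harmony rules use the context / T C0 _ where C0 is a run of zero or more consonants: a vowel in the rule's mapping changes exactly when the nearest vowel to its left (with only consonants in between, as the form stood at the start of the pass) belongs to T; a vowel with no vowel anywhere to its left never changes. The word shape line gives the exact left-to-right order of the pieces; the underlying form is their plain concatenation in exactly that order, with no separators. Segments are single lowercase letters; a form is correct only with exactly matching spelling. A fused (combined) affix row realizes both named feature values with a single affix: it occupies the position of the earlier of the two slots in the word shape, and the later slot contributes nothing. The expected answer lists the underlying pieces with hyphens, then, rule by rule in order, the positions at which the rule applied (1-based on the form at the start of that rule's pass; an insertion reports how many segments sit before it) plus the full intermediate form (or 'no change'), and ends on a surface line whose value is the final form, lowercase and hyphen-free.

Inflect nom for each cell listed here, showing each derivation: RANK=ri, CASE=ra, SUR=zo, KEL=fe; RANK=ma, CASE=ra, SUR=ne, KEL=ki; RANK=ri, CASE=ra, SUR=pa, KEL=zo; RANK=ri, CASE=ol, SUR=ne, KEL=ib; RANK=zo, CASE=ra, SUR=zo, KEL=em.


cell RANK=ri, CASE=ra, SUR=zo, KEL=fe:
underlying: nom-vi-rg-ve-ne
1. o -> e, u -> i / F C0 _: no change
2. 0 -> i / C _ C: inserts after position(s) 3, 6, 7: nomivirigivene
surface: nomivirigivene

cell RANK=ma, CASE=ra, SUR=ne, KEL=ki:
underlying: nom-ag-vk-ve-mu
1. o -> e, u -> i / F C0 _: fires at position(s) 11: nomagvkvemi
2. 0 -> i / C _ C: inserts after position(s) 5, 6, 7: nomagivikivemi
surface: nomagivikivemi

cell RANK=ri, CASE=ra, SUR=pa, KEL=zo:
underlying: nom-ap-rg-pip
1. o -> e, u -> i / F C0 _: no change
2. 0 -> i / C _ C: inserts after position(s) 5, 6, 7: nomapirigipip
surface: nomapirigipip

cell RANK=ri, CASE=ol, SUR=ne, KEL=ib:
underlying: nom-ag-rg-ub-ru
1. o -> e, u -> i / F C0 _: no change
2. 0 -> i / C _ C: inserts after position(s) 5, 6, 9: nomagirigubiru
surface: nomagirigubiru

cell RANK=zo, CASE=ra, SUR=zo, KEL=em:
underlying: nom-vi-mz-ve-up
1. o -> e, u -> i / F C0 _: fires at position(s) 10: nomvimzveip
2. 0 -> i / C _ C: inserts after position(s) 3, 6, 7: nomivimiziveip
surface: nomivimiziveip


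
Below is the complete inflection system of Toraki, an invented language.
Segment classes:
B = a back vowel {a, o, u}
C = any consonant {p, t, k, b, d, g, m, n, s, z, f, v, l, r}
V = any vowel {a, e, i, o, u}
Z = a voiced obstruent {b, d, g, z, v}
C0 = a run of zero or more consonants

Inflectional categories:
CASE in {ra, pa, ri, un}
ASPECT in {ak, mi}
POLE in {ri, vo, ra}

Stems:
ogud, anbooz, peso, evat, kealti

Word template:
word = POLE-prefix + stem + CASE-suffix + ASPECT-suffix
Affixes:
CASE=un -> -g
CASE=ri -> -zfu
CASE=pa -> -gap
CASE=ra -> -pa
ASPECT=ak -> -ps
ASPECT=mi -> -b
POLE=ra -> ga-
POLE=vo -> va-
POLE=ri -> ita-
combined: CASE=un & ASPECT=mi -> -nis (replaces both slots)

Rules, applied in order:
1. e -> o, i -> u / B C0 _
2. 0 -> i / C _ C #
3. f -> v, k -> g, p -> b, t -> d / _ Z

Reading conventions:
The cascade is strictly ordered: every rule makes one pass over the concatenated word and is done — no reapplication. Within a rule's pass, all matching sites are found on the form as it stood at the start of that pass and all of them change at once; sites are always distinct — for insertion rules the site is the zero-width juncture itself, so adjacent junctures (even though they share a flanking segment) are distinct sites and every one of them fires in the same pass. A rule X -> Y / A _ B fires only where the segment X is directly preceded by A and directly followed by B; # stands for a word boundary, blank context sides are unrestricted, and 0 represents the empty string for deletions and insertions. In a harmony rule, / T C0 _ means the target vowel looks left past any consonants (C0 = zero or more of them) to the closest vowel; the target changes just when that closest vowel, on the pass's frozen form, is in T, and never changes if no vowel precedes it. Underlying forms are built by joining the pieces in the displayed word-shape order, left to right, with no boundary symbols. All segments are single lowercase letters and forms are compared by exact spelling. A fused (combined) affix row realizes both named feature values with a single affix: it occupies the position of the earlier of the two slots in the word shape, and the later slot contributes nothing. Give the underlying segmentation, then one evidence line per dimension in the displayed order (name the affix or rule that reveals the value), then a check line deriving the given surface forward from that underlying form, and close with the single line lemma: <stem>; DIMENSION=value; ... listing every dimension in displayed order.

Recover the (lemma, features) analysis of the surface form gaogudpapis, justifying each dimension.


underlying: ga-ogud-pa-ps
CASE=ra - signalled by the affix -pa
ASPECT=ak - signalled by the affix -ps
POLE=ra - signalled by the affix ga-
check: gaogudpaps -> gaogudpaps -> gaogudpapis -> gaogudpapis
lemma: ogud; CASE=ra; ASPECT=ak; POLE=ra


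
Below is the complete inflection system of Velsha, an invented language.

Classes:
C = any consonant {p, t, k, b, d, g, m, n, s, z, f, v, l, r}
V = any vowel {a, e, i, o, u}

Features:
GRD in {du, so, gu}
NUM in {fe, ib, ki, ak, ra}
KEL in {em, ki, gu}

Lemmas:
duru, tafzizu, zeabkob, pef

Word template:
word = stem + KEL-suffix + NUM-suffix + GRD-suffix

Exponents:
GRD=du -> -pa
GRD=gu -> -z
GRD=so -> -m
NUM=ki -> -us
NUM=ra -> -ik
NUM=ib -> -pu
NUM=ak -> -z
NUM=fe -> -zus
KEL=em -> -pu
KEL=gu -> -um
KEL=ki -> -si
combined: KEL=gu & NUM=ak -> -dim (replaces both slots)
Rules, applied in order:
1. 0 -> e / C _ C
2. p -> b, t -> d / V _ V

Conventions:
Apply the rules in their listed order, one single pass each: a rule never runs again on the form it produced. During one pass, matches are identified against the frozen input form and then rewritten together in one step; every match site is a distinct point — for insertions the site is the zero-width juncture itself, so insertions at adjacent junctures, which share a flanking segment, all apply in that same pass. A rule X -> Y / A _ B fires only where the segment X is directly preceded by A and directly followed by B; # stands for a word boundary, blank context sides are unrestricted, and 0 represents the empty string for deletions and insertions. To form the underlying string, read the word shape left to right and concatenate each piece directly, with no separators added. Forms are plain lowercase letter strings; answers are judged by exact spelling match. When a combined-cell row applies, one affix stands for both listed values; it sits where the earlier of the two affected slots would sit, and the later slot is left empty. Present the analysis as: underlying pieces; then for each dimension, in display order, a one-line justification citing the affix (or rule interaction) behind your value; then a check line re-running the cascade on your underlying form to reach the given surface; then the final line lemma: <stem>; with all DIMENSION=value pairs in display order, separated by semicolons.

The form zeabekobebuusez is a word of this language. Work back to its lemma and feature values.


underlying: zeabkob-pu-us-z
GRD=gu - signalled by the affix -z
NUM=ki - signalled by the affix -us
KEL=em - signalled by the affix -pu
check: zeabkobpuusz -> zeabekobepuusez -> zeabekobebuusez
lemma: zeabkob; GRD=gu; NUM=ki; KEL=em


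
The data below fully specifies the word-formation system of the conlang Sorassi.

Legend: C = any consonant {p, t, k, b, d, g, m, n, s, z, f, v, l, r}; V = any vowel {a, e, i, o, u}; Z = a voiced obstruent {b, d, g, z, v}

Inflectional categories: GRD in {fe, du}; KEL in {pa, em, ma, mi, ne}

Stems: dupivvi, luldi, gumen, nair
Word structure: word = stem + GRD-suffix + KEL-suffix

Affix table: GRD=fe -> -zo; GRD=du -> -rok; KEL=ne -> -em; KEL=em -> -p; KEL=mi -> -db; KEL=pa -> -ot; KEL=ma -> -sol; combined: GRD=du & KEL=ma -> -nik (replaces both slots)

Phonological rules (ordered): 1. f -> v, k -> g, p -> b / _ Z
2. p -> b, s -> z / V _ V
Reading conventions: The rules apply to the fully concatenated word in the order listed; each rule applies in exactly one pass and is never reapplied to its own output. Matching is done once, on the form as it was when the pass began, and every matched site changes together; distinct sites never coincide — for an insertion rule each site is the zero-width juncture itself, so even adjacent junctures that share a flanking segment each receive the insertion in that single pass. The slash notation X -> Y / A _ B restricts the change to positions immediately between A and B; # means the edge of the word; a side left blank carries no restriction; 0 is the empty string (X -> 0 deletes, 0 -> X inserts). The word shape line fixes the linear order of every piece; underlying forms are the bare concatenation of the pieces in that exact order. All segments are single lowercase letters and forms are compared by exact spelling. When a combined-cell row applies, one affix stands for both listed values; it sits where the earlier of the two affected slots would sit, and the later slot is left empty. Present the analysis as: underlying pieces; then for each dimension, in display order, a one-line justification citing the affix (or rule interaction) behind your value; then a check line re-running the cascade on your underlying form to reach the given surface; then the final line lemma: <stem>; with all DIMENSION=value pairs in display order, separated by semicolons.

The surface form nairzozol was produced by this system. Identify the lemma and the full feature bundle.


underlying: nair-zo-sol
GRD=fe - signalled by the affix -zo
KEL=ma - signalled by the affix -sol
check: nairzosol -> nairzosol -> nairzozol
lemma: nair; GRD=fe; KEL=ma


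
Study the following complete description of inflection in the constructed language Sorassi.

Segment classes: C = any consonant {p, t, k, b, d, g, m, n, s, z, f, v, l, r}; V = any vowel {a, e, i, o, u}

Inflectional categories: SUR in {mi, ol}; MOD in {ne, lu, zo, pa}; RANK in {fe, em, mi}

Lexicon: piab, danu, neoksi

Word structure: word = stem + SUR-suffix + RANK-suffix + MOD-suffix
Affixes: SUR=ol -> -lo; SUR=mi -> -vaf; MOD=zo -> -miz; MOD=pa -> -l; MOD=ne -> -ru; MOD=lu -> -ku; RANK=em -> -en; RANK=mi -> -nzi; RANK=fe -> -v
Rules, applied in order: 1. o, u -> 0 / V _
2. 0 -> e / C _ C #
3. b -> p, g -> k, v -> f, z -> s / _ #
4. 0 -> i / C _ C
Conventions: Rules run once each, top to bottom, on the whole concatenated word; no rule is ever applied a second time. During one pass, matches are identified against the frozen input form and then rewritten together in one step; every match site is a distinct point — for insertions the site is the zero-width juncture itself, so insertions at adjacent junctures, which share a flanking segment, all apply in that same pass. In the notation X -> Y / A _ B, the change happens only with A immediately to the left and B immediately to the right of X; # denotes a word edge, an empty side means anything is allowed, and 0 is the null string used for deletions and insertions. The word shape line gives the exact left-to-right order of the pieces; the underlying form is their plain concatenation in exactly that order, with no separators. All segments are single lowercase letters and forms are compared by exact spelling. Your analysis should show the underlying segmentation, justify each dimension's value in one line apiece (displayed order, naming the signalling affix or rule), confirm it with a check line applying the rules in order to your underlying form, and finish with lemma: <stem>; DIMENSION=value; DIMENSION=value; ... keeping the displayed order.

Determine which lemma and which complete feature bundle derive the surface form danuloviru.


underlying: danu-lo-v-ru
SUR=ol - signalled by the affix -lo
MOD=ne - signalled by the affix -ru
RANK=fe - signalled by the affix -v
check: danulovru -> danulovru -> danulovru -> danulovru -> danuloviru
lemma: danu; SUR=ol; MOD=ne; RANK=fe


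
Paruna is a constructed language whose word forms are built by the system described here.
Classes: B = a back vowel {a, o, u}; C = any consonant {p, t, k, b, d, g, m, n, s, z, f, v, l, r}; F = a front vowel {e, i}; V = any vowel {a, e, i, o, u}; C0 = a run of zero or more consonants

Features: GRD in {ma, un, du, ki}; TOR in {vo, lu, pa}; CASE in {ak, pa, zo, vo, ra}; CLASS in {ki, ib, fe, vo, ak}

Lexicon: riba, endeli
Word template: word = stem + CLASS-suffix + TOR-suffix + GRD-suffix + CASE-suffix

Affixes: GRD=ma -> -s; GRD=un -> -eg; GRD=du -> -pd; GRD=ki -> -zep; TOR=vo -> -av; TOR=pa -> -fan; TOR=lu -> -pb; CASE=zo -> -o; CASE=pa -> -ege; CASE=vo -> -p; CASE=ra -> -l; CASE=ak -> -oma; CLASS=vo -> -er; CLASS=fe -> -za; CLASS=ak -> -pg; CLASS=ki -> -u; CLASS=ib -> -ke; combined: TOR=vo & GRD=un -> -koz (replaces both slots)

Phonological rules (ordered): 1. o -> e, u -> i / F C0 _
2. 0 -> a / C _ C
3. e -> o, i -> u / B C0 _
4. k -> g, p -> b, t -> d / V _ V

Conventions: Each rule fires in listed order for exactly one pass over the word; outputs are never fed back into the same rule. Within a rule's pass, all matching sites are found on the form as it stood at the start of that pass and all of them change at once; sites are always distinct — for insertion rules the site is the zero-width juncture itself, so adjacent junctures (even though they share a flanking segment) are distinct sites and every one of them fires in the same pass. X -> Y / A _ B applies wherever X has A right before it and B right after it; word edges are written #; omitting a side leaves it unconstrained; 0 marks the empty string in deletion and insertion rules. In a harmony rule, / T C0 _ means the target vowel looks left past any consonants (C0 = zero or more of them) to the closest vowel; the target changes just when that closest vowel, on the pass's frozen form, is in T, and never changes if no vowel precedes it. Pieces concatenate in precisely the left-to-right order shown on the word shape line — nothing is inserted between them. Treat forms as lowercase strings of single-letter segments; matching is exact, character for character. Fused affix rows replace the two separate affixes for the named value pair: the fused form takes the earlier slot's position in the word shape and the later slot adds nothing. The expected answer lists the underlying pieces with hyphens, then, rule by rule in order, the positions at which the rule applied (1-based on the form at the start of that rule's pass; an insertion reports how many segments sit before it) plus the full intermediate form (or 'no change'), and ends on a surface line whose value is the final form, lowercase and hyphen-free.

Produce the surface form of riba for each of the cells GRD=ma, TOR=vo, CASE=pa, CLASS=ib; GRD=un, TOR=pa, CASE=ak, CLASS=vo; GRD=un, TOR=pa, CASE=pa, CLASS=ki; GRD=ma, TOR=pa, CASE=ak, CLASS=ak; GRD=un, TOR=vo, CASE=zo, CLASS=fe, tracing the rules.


cell GRD=ma, TOR=vo, CASE=pa, CLASS=ib:
underlying: riba-ke-av-s-ege
1. o -> e, u -> i / F C0 _: no change
2. 0 -> a / C _ C: inserts after position(s) 8: ribakeavasege
3. e -> o, i -> u / B C0 _: fires at position(s) 6, 11: ribakoavasoge
4. k -> g, p -> b, t -> d / V _ V: fires at position(s) 5: ribagoavasoge
surface: ribagoavasoge

cell GRD=un, TOR=pa, CASE=ak, CLASS=vo:
underlying: riba-er-fan-eg-oma
1. o -> e, u -> i / F C0 _: fires at position(s) 12: ribaerfanegema
2. 0 -> a / C _ C: inserts after position(s) 6: ribaerafanegema
3. e -> o, i -> u / B C0 _: fires at position(s) 5, 11: ribaorafanogema
4. k -> g, p -> b, t -> d / V _ V: no change
surface: ribaorafanogema

cell GRD=un, TOR=pa, CASE=pa, CLASS=ki:
underlying: riba-u-fan-eg-ege
1. o -> e, u -> i / F C0 _: no change
2. 0 -> a / C _ C: no change
3. e -> o, i -> u / B C0 _: fires at position(s) 9: ribaufanogege
4. k -> g, p -> b, t -> d / V _ V: no change
surface: ribaufanogege

cell GRD=ma, TOR=pa, CASE=ak, CLASS=ak:
underlying: riba-pg-fan-s-oma
1. o -> e, u -> i / F C0 _: no change
2. 0 -> a / C _ C: inserts after position(s) 5, 6, 9: ribapagafanasoma
3. e -> o, i -> u / B C0 _: no change
4. k -> g, p -> b, t -> d / V _ V: fires at position(s) 5: ribabagafanasoma
surface: ribabagafanasoma

cell GRD=un, TOR=vo, CASE=zo, CLASS=fe:
underlying: riba-za-koz-o
1. o -> e, u -> i / F C0 _: no change
2. 0 -> a / C _ C: no change
3. e -> o, i -> u / B C0 _: no change
4. k -> g, p -> b, t -> d / V _ V: fires at position(s) 7: ribazagozo
surface: ribazagozo


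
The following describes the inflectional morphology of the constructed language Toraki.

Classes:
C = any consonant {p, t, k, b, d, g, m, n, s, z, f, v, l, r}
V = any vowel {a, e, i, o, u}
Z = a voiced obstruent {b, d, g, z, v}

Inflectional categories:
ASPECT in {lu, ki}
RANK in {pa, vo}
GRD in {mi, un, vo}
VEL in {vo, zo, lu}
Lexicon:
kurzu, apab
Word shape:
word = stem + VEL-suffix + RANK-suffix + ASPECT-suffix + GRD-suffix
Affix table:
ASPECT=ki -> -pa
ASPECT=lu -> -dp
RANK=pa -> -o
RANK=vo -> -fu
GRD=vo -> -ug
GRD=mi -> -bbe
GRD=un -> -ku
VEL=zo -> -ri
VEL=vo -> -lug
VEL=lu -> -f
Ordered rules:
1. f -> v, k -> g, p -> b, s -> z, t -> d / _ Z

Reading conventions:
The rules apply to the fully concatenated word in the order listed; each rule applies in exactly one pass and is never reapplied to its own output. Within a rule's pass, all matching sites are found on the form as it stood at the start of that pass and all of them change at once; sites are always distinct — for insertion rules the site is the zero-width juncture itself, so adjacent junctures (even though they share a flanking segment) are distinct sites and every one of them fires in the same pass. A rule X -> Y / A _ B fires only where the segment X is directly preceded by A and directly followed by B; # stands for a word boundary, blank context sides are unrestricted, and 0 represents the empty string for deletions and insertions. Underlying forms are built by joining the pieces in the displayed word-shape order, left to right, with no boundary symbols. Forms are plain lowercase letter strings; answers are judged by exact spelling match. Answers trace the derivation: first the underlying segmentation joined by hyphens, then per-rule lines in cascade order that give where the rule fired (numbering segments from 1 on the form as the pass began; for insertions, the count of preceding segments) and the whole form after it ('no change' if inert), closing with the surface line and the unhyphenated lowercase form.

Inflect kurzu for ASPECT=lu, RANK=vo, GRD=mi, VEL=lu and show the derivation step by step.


underlying: kurzu-f-fu-dp-bbe
1. f -> v, k -> g, p -> b, s -> z, t -> d / _ Z: fires at position(s) 10: kurzuffudbbbe
surface: kurzuffudbbbe


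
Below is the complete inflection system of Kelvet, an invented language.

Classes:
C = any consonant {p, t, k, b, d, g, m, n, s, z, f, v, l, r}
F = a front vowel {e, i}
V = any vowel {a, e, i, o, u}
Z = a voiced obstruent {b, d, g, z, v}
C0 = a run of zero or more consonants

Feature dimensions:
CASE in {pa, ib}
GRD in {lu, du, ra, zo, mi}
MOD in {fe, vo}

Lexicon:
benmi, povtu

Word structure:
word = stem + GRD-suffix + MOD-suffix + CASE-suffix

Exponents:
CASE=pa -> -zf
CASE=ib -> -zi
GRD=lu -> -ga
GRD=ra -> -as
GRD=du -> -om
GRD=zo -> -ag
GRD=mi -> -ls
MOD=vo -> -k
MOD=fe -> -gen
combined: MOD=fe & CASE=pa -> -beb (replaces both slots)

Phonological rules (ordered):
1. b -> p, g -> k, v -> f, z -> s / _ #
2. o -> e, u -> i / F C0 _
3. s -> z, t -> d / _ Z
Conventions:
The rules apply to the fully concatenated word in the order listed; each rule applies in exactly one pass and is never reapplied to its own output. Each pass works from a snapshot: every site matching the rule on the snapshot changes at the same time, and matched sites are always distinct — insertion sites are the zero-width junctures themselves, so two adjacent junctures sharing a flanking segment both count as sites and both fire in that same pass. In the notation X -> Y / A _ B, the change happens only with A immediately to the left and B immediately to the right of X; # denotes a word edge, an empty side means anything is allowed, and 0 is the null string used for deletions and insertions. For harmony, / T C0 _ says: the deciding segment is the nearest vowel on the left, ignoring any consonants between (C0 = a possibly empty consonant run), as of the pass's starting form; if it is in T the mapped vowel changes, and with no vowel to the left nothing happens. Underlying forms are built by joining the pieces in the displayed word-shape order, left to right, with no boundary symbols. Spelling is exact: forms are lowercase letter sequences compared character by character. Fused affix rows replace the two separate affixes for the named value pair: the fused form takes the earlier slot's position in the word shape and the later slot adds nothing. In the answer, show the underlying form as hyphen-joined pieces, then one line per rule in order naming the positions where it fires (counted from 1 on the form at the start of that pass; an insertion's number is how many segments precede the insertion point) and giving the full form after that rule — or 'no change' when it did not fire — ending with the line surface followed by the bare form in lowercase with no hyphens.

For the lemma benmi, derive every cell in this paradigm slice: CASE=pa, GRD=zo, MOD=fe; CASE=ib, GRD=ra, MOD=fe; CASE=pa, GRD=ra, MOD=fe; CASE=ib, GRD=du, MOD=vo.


cell CASE=pa, GRD=zo, MOD=fe:
underlying: benmi-ag-beb
1. b -> p, g -> k, v -> f, z -> s / _ #: fires at position(s) 10: benmiagbep
2. o -> e, u -> i / F C0 _: no change
3. s -> z, t -> d / _ Z: no change
surface: benmiagbep

cell CASE=ib, GRD=ra, MOD=fe:
underlying: benmi-as-gen-zi
1. b -> p, g -> k, v -> f, z -> s / _ #: no change
2. o -> e, u -> i / F C0 _: no change
3. s -> z, t -> d / _ Z: fires at position(s) 7: benmiazgenzi
surface: benmiazgenzi

cell CASE=pa, GRD=ra, MOD=fe:
underlying: benmi-as-beb
1. b -> p, g -> k, v -> f, z -> s / _ #: fires at position(s) 10: benmiasbep
2. o -> e, u -> i / F C0 _: no change
3. s -> z, t -> d / _ Z: fires at position(s) 7: benmiazbep
surface: benmiazbep

cell CASE=ib, GRD=du, MOD=vo:
underlying: benmi-om-k-zi
1. b -> p, g -> k, v -> f, z -> s / _ #: no change
2. o -> e, u -> i / F C0 _: fires at position(s) 6: benmiemkzi
3. s -> z, t -> d / _ Z: no change
surface: benmiemkzi


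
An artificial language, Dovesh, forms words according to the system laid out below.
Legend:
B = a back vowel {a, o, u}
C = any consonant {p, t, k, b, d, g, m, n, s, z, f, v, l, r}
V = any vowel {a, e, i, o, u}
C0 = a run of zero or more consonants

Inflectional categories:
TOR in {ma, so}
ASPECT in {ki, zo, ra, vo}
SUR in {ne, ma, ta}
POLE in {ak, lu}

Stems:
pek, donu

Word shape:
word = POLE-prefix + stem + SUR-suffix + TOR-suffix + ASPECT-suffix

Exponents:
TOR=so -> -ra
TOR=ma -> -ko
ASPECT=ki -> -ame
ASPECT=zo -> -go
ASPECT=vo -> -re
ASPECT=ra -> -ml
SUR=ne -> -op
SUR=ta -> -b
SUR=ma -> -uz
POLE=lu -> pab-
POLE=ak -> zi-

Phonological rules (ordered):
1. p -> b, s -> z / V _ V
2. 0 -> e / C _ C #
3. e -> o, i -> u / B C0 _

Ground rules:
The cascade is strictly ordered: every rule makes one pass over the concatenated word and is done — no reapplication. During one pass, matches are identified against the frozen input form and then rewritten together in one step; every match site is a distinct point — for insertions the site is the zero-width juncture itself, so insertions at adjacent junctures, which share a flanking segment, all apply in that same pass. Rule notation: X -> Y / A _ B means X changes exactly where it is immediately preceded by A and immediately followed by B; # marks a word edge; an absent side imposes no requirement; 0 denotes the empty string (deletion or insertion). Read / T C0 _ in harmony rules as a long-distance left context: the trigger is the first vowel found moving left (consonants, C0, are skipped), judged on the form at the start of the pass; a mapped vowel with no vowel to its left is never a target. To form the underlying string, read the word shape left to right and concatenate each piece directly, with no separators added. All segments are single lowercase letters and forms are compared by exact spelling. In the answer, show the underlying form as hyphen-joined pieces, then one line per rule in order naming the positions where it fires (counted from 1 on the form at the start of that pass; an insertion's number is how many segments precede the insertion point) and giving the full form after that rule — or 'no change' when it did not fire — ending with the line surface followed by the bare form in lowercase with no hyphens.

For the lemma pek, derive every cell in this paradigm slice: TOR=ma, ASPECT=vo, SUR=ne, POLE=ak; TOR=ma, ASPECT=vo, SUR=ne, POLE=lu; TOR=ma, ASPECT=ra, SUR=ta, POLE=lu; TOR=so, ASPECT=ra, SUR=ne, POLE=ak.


cell TOR=ma, ASPECT=vo, SUR=ne, POLE=ak:
underlying: zi-pek-op-ko-re
1. p -> b, s -> z / V _ V: fires at position(s) 3: zibekopkore
2. 0 -> e / C _ C #: no change
3. e -> o, i -> u / B C0 _: fires at position(s) 11: zibekopkoro
surface: zibekopkoro

cell TOR=ma, ASPECT=vo, SUR=ne, POLE=lu:
underlying: pab-pek-op-ko-re
1. p -> b, s -> z / V _ V: no change
2. 0 -> e / C _ C #: no change
3. e -> o, i -> u / B C0 _: fires at position(s) 5, 12: pabpokopkoro
surface: pabpokopkoro

cell TOR=ma, ASPECT=ra, SUR=ta, POLE=lu:
underlying: pab-pek-b-ko-ml
1. p -> b, s -> z / V _ V: no change
2. 0 -> e / C _ C #: inserts after position(s) 10: pabpekbkomel
3. e -> o, i -> u / B C0 _: fires at position(s) 5, 11: pabpokbkomol
surface: pabpokbkomol

cell TOR=so, ASPECT=ra, SUR=ne, POLE=ak:
underlying: zi-pek-op-ra-ml
1. p -> b, s -> z / V _ V: fires at position(s) 3: zibekopraml
2. 0 -> e / C _ C #: inserts after position(s) 10: zibekopramel
3. e -> o, i -> u / B C0 _: fires at position(s) 11: zibekopramol
surface: zibekopramol


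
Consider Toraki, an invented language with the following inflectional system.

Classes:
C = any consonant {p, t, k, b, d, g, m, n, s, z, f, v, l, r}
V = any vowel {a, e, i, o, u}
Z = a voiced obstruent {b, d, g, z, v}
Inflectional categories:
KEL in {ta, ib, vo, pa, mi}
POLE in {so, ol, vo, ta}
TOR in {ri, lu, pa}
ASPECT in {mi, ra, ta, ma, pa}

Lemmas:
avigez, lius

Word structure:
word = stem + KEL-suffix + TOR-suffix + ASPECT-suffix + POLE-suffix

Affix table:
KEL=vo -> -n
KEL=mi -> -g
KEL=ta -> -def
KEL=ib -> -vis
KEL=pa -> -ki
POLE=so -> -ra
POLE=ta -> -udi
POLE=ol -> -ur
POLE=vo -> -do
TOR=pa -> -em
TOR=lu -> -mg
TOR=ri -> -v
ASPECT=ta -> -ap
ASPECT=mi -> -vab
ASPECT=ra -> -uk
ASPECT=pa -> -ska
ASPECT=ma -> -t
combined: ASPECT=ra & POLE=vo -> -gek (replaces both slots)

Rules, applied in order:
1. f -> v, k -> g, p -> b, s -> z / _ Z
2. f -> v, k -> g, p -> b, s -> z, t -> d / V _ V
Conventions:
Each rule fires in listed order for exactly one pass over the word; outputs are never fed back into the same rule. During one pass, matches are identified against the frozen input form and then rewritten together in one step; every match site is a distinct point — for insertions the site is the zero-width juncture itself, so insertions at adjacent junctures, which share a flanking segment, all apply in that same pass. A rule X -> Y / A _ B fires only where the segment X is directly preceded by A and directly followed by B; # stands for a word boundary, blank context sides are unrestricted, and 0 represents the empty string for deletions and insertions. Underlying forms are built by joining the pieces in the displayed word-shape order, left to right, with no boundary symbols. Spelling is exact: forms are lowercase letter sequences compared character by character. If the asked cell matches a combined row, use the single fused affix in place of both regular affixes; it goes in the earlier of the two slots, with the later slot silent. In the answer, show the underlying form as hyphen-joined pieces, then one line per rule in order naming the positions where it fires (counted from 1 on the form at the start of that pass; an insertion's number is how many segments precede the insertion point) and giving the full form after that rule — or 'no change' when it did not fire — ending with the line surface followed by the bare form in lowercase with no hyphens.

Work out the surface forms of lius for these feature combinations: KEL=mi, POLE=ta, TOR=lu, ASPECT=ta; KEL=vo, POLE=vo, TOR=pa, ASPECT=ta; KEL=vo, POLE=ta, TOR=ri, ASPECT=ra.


cell KEL=mi, POLE=ta, TOR=lu, ASPECT=ta:
underlying: lius-g-mg-ap-udi
1. f -> v, k -> g, p -> b, s -> z / _ Z: fires at position(s) 4: liuzgmgapudi
2. f -> v, k -> g, p -> b, s -> z, t -> d / V _ V: fires at position(s) 9: liuzgmgabudi
surface: liuzgmgabudi

cell KEL=vo, POLE=vo, TOR=pa, ASPECT=ta:
underlying: lius-n-em-ap-do
1. f -> v, k -> g, p -> b, s -> z / _ Z: fires at position(s) 9: liusnemabdo
2. f -> v, k -> g, p -> b, s -> z, t -> d / V _ V: no change
surface: liusnemabdo

cell KEL=vo, POLE=ta, TOR=ri, ASPECT=ra:
underlying: lius-n-v-uk-udi
1. f -> v, k -> g, p -> b, s -> z / _ Z: no change
2. f -> v, k -> g, p -> b, s -> z, t -> d / V _ V: fires at position(s) 8: liusnvugudi
surface: liusnvugudi


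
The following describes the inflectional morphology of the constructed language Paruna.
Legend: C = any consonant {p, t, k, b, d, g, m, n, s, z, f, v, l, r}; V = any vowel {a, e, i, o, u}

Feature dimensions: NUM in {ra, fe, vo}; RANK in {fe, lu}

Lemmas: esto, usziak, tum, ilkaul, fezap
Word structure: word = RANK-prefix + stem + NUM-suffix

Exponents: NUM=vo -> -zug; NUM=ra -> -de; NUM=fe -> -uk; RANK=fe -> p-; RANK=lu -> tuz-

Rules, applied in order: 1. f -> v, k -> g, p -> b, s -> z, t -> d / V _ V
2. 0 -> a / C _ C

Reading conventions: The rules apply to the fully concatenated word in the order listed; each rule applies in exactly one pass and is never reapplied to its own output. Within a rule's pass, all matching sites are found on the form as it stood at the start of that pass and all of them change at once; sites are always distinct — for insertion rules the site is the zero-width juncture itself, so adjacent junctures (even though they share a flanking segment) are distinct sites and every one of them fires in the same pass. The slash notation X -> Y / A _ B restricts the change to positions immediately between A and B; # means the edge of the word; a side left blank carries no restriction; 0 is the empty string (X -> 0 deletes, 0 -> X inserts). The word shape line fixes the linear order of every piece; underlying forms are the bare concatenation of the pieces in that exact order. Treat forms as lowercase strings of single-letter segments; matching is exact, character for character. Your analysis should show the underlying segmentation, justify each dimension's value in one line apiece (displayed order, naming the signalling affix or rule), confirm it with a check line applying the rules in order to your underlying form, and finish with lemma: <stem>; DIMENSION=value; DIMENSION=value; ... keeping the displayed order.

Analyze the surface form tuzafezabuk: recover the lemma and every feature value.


underlying: tuz-fezap-uk
NUM=fe - signalled by the affix -uk
RANK=lu - signalled by the affix tuz-
check: tuzfezapuk -> tuzfezabuk -> tuzafezabuk
lemma: fezap; NUM=fe; RANK=lu


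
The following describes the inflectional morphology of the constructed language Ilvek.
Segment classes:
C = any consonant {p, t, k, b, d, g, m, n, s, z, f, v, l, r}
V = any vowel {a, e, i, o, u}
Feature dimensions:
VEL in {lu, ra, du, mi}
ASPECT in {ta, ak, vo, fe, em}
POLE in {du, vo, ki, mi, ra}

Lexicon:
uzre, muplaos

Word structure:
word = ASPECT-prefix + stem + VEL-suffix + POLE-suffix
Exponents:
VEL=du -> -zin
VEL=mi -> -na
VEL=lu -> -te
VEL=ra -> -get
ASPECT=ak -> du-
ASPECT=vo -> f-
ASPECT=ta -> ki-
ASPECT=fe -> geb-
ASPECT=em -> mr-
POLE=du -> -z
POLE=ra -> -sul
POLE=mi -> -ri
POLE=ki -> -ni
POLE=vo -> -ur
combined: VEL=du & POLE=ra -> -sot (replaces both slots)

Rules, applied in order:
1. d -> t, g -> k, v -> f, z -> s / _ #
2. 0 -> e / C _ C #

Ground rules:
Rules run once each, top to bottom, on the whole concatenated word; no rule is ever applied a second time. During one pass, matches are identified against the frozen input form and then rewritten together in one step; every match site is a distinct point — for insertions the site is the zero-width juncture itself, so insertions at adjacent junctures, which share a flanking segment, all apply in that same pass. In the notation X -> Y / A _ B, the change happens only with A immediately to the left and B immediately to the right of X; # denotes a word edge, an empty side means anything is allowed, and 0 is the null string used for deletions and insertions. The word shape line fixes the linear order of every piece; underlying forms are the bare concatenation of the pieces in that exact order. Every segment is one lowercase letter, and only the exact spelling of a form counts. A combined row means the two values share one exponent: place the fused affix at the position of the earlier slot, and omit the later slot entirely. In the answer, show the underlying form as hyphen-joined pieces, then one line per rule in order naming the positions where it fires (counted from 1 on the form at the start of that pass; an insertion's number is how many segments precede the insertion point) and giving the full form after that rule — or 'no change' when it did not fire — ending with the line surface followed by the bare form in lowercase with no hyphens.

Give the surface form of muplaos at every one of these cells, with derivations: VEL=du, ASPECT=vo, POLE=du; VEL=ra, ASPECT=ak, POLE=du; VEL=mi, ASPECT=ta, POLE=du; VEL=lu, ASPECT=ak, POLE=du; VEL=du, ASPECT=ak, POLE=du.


cell VEL=du, ASPECT=vo, POLE=du:
underlying: f-muplaos-zin-z
1. d -> t, g -> k, v -> f, z -> s / _ #: fires at position(s) 12: fmuplaoszins
2. 0 -> e / C _ C #: inserts after position(s) 11: fmuplaoszines
surface: fmuplaoszines

cell VEL=ra, ASPECT=ak, POLE=du:
underlying: du-muplaos-get-z
1. d -> t, g -> k, v -> f, z -> s / _ #: fires at position(s) 13: dumuplaosgets
2. 0 -> e / C _ C #: inserts after position(s) 12: dumuplaosgetes
surface: dumuplaosgetes

cell VEL=mi, ASPECT=ta, POLE=du:
underlying: ki-muplaos-na-z
1. d -> t, g -> k, v -> f, z -> s / _ #: fires at position(s) 12: kimuplaosnas
2. 0 -> e / C _ C #: no change
surface: kimuplaosnas

cell VEL=lu, ASPECT=ak, POLE=du:
underlying: du-muplaos-te-z
1. d -> t, g -> k, v -> f, z -> s / _ #: fires at position(s) 12: dumuplaostes
2. 0 -> e / C _ C #: no change
surface: dumuplaostes

cell VEL=du, ASPECT=ak, POLE=du:
underlying: du-muplaos-zin-z
1. d -> t, g -> k, v -> f, z -> s / _ #: fires at position(s) 13: dumuplaoszins
2. 0 -> e / C _ C #: inserts after position(s) 12: dumuplaoszines
surface: dumuplaoszines
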